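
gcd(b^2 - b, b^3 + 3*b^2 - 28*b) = b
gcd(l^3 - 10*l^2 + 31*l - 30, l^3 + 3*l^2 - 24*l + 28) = l - 2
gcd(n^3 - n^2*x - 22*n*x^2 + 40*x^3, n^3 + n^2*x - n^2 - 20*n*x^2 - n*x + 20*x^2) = -n^2 - n*x + 20*x^2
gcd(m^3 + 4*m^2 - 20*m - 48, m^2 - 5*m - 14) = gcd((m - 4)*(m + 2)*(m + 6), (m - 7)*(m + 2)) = m + 2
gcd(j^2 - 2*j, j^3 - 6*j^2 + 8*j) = j^2 - 2*j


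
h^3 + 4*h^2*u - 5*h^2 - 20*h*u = h*(h - 5)*(h + 4*u)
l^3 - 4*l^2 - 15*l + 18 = (l - 6)*(l - 1)*(l + 3)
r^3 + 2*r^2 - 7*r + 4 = (r - 1)^2*(r + 4)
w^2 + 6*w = w*(w + 6)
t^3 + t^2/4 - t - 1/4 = (t - 1)*(t + 1/4)*(t + 1)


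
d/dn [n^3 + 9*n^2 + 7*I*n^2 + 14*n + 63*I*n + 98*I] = 3*n^2 + n*(18 + 14*I) + 14 + 63*I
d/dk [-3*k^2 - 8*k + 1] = -6*k - 8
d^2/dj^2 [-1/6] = 0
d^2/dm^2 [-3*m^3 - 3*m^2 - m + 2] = -18*m - 6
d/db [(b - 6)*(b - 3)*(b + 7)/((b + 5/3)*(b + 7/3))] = 9*(9*b^4 + 72*b^3 + 438*b^2 - 2408*b - 6111)/(81*b^4 + 648*b^3 + 1926*b^2 + 2520*b + 1225)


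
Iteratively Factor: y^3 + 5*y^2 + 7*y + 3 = (y + 1)*(y^2 + 4*y + 3) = (y + 1)^2*(y + 3)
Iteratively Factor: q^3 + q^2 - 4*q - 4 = (q + 2)*(q^2 - q - 2) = (q - 2)*(q + 2)*(q + 1)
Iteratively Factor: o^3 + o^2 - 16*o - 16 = (o - 4)*(o^2 + 5*o + 4) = (o - 4)*(o + 4)*(o + 1)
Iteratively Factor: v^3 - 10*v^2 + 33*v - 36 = (v - 4)*(v^2 - 6*v + 9) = (v - 4)*(v - 3)*(v - 3)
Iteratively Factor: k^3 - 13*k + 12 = (k - 3)*(k^2 + 3*k - 4) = (k - 3)*(k + 4)*(k - 1)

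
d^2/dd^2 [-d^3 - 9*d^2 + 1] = -6*d - 18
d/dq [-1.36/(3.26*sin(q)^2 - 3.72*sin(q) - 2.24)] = (8.8672*sin(q) - 5.0592)*cos(q)/(-3.26*sin(q)^2 + 3.72*sin(q) + 2.24)^2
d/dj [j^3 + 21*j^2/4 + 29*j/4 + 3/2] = 3*j^2 + 21*j/2 + 29/4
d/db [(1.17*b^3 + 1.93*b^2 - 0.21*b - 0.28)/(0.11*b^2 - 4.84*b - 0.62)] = (0.1287*b^4 - 11.3256*b^3 - 11.4943*b^2 - 2.3316*b - 1.225)/(0.0121*b^4 - 1.0648*b^3 + 23.2892*b^2 + 6.0016*b + 0.3844)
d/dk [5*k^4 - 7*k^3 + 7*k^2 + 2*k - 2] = 20*k^3 - 21*k^2 + 14*k + 2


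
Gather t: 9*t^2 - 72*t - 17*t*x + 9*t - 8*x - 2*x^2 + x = 9*t^2 + t*(-17*x - 63) - 2*x^2 - 7*x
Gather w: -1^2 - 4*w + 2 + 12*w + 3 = 8*w + 4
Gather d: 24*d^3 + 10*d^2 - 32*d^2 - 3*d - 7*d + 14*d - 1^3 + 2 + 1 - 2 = 24*d^3 - 22*d^2 + 4*d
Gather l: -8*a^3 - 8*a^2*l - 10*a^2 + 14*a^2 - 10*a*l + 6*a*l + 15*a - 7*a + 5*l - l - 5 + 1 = -8*a^3 + 4*a^2 + 8*a + l*(-8*a^2 - 4*a + 4) - 4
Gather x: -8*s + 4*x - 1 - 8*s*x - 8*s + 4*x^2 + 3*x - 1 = -16*s + 4*x^2 + x*(7 - 8*s) - 2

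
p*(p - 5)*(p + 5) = p^3 - 25*p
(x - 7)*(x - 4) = x^2 - 11*x + 28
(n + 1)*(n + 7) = n^2 + 8*n + 7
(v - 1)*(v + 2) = v^2 + v - 2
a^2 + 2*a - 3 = (a - 1)*(a + 3)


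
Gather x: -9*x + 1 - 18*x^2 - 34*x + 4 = -18*x^2 - 43*x + 5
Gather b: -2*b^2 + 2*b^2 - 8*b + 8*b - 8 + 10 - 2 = 0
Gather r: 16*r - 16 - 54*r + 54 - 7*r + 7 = 45 - 45*r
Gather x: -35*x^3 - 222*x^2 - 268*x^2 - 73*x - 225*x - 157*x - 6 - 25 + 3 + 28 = -35*x^3 - 490*x^2 - 455*x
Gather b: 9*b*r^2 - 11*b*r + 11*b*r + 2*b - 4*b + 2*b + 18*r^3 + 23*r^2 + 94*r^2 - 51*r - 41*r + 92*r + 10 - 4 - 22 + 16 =9*b*r^2 + 18*r^3 + 117*r^2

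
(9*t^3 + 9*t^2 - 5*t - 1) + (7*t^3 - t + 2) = 16*t^3 + 9*t^2 - 6*t + 1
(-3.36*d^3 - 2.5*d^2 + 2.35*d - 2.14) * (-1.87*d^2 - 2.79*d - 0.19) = 6.2832*d^5 + 14.0494*d^4 + 3.2189*d^3 - 2.0797*d^2 + 5.5241*d + 0.4066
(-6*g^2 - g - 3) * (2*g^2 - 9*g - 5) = -12*g^4 + 52*g^3 + 33*g^2 + 32*g + 15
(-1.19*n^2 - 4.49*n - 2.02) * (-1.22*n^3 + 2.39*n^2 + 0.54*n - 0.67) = 1.4518*n^5 + 2.6337*n^4 - 8.9093*n^3 - 6.4551*n^2 + 1.9175*n + 1.3534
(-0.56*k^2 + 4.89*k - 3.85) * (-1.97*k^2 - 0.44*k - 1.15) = 1.1032*k^4 - 9.3869*k^3 + 6.0769*k^2 - 3.9295*k + 4.4275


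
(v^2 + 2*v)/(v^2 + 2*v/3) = 3*(v + 2)/(3*v + 2)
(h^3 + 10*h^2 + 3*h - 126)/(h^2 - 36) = (h^2 + 4*h - 21)/(h - 6)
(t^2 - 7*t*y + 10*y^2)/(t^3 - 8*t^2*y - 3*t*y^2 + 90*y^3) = (-t + 2*y)/(-t^2 + 3*t*y + 18*y^2)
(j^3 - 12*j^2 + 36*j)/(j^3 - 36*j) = (j - 6)/(j + 6)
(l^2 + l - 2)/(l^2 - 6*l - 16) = (l - 1)/(l - 8)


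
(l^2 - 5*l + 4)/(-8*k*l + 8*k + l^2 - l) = (4 - l)/(8*k - l)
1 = 1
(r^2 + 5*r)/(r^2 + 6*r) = (r + 5)/(r + 6)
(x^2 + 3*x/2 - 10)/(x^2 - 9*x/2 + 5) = (x + 4)/(x - 2)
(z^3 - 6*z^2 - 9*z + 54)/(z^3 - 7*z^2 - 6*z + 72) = (z - 3)/(z - 4)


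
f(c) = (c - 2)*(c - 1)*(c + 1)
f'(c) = (c - 2)*(c - 1) + (c - 2)*(c + 1) + (c - 1)*(c + 1) = 3*c^2 - 4*c - 1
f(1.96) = -0.11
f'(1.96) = 2.68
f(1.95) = -0.14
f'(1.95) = 2.61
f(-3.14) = -45.54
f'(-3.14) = 41.14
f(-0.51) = 1.86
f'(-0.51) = 1.82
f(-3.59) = -66.45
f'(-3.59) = 52.02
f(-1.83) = -9.00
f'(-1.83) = 16.37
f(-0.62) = 1.61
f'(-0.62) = 2.63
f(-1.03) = -0.18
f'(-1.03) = 6.30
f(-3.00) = -40.00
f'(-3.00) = 38.00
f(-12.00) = -2002.00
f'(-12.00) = 479.00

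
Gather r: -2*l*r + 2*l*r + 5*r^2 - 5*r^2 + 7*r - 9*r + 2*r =0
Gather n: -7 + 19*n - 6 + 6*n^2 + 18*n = 6*n^2 + 37*n - 13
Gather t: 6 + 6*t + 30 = 6*t + 36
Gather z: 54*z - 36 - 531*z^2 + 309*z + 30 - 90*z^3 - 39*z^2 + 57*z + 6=-90*z^3 - 570*z^2 + 420*z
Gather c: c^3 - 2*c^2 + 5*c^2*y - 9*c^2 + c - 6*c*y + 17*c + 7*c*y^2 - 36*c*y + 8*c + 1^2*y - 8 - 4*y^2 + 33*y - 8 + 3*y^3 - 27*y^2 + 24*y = c^3 + c^2*(5*y - 11) + c*(7*y^2 - 42*y + 26) + 3*y^3 - 31*y^2 + 58*y - 16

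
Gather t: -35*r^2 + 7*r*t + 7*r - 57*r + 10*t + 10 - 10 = -35*r^2 - 50*r + t*(7*r + 10)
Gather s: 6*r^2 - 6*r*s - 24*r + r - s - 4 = 6*r^2 - 23*r + s*(-6*r - 1) - 4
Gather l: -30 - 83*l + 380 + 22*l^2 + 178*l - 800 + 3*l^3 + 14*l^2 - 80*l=3*l^3 + 36*l^2 + 15*l - 450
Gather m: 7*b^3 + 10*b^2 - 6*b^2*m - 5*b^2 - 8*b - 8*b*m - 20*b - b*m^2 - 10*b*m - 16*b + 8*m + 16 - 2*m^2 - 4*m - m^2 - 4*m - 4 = 7*b^3 + 5*b^2 - 44*b + m^2*(-b - 3) + m*(-6*b^2 - 18*b) + 12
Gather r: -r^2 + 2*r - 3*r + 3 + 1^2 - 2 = -r^2 - r + 2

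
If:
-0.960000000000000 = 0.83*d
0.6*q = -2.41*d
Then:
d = -1.16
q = 4.65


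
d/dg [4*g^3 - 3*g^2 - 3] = 6*g*(2*g - 1)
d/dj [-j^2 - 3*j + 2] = -2*j - 3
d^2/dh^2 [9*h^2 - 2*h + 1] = 18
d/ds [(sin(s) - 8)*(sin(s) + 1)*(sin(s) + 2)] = (3*sin(s)^2 - 10*sin(s) - 22)*cos(s)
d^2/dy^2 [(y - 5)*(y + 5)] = 2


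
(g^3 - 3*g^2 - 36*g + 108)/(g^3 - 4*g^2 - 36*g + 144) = (g - 3)/(g - 4)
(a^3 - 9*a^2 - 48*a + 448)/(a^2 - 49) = (a^2 - 16*a + 64)/(a - 7)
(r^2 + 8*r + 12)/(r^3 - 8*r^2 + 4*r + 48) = (r + 6)/(r^2 - 10*r + 24)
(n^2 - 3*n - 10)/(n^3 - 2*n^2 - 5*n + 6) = (n - 5)/(n^2 - 4*n + 3)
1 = 1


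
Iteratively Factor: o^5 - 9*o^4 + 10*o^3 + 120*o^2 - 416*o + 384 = (o - 3)*(o^4 - 6*o^3 - 8*o^2 + 96*o - 128) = (o - 4)*(o - 3)*(o^3 - 2*o^2 - 16*o + 32) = (o - 4)*(o - 3)*(o + 4)*(o^2 - 6*o + 8) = (o - 4)^2*(o - 3)*(o + 4)*(o - 2)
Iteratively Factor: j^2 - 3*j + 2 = (j - 1)*(j - 2)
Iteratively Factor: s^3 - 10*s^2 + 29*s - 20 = (s - 4)*(s^2 - 6*s + 5) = (s - 5)*(s - 4)*(s - 1)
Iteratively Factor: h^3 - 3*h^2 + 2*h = (h - 1)*(h^2 - 2*h) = h*(h - 1)*(h - 2)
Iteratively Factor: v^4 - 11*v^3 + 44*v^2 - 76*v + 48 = (v - 4)*(v^3 - 7*v^2 + 16*v - 12) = (v - 4)*(v - 3)*(v^2 - 4*v + 4) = (v - 4)*(v - 3)*(v - 2)*(v - 2)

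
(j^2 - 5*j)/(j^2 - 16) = j*(j - 5)/(j^2 - 16)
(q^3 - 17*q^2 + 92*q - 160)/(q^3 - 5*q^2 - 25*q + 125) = (q^2 - 12*q + 32)/(q^2 - 25)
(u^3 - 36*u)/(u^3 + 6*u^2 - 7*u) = (u^2 - 36)/(u^2 + 6*u - 7)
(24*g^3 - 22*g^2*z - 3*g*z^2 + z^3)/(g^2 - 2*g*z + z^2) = (-24*g^2 - 2*g*z + z^2)/(-g + z)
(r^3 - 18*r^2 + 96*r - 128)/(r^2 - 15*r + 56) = (r^2 - 10*r + 16)/(r - 7)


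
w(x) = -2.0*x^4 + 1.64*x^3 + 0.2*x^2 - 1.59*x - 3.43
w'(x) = -8.0*x^3 + 4.92*x^2 + 0.4*x - 1.59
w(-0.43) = -2.91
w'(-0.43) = -0.22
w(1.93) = -21.71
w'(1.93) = -40.00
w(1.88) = -19.80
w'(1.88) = -36.61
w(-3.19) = -256.67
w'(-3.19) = 306.89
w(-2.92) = -183.31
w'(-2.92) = 238.37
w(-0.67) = -3.17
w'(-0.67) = 2.76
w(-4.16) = -710.39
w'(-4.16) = 657.82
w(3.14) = -150.10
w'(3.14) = -199.50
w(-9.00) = -14290.48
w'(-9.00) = 6225.33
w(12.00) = -38631.79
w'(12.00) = -13112.31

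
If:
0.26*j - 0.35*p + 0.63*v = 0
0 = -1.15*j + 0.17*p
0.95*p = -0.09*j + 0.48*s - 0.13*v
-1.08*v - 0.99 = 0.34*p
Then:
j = -0.17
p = -1.13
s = -2.42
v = -0.56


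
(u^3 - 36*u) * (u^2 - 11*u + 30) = u^5 - 11*u^4 - 6*u^3 + 396*u^2 - 1080*u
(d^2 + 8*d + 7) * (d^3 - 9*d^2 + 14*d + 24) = d^5 - d^4 - 51*d^3 + 73*d^2 + 290*d + 168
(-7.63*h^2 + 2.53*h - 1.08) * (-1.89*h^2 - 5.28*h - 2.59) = 14.4207*h^4 + 35.5047*h^3 + 8.4445*h^2 - 0.850299999999998*h + 2.7972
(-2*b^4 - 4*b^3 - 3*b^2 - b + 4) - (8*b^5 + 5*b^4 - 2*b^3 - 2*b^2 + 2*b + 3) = -8*b^5 - 7*b^4 - 2*b^3 - b^2 - 3*b + 1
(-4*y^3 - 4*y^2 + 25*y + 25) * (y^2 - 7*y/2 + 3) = -4*y^5 + 10*y^4 + 27*y^3 - 149*y^2/2 - 25*y/2 + 75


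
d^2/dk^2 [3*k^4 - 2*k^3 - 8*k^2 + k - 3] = 36*k^2 - 12*k - 16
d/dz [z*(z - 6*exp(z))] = -z*(6*exp(z) - 1) + z - 6*exp(z)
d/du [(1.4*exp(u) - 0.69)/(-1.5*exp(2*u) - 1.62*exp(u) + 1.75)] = (2.1*exp(2*u) - 2.07*exp(u) + 1.3322)*exp(u)/(2.25*exp(4*u) + 4.86*exp(3*u) - 2.6256*exp(2*u) - 5.67*exp(u) + 3.0625)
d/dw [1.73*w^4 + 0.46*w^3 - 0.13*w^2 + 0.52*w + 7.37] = 6.92*w^3 + 1.38*w^2 - 0.26*w + 0.52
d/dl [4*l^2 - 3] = 8*l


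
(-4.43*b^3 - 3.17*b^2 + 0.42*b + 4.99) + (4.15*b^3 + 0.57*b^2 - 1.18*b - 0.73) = -0.279999999999999*b^3 - 2.6*b^2 - 0.76*b + 4.26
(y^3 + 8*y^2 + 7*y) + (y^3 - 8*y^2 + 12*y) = 2*y^3 + 19*y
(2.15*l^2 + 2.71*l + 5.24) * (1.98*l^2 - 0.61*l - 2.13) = 4.257*l^4 + 4.0543*l^3 + 4.1426*l^2 - 8.9687*l - 11.1612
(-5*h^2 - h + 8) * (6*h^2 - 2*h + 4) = -30*h^4 + 4*h^3 + 30*h^2 - 20*h + 32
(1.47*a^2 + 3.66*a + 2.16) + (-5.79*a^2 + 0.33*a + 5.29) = -4.32*a^2 + 3.99*a + 7.45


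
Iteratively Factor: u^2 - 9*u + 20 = (u - 5)*(u - 4)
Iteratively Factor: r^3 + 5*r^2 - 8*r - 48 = (r - 3)*(r^2 + 8*r + 16) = (r - 3)*(r + 4)*(r + 4)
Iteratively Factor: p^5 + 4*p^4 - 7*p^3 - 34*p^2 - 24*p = (p - 3)*(p^4 + 7*p^3 + 14*p^2 + 8*p) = (p - 3)*(p + 2)*(p^3 + 5*p^2 + 4*p) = (p - 3)*(p + 2)*(p + 4)*(p^2 + p) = (p - 3)*(p + 1)*(p + 2)*(p + 4)*(p)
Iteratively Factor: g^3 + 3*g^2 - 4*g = (g)*(g^2 + 3*g - 4) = g*(g - 1)*(g + 4)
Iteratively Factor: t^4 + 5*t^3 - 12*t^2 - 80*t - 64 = (t - 4)*(t^3 + 9*t^2 + 24*t + 16) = (t - 4)*(t + 1)*(t^2 + 8*t + 16) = (t - 4)*(t + 1)*(t + 4)*(t + 4)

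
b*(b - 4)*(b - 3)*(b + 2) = b^4 - 5*b^3 - 2*b^2 + 24*b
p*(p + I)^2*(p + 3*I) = p^4 + 5*I*p^3 - 7*p^2 - 3*I*p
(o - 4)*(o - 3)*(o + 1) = o^3 - 6*o^2 + 5*o + 12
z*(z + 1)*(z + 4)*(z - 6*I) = z^4 + 5*z^3 - 6*I*z^3 + 4*z^2 - 30*I*z^2 - 24*I*z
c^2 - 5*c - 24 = (c - 8)*(c + 3)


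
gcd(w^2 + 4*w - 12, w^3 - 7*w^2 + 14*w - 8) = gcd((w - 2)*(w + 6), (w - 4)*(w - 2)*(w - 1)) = w - 2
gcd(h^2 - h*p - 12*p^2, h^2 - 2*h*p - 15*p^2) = h + 3*p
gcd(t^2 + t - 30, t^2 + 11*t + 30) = t + 6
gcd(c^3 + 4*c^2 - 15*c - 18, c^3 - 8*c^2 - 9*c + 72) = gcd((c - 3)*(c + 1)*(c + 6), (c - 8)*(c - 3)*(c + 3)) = c - 3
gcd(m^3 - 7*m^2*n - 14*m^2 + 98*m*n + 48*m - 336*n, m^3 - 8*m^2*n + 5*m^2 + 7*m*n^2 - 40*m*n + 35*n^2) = m - 7*n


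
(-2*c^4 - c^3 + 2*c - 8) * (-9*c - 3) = 18*c^5 + 15*c^4 + 3*c^3 - 18*c^2 + 66*c + 24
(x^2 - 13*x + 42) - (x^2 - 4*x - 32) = 74 - 9*x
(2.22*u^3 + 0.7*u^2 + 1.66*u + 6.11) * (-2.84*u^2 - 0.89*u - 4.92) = -6.3048*u^5 - 3.9638*u^4 - 16.2598*u^3 - 22.2738*u^2 - 13.6051*u - 30.0612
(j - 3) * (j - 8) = j^2 - 11*j + 24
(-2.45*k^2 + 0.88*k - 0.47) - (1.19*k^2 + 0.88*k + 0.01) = -3.64*k^2 - 0.48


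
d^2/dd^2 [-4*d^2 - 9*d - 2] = -8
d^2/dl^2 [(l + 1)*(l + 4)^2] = 6*l + 18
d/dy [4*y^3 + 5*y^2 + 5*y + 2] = 12*y^2 + 10*y + 5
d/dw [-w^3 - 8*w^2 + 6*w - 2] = -3*w^2 - 16*w + 6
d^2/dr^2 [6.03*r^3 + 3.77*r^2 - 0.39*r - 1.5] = 36.18*r + 7.54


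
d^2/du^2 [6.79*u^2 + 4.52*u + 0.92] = 13.5800000000000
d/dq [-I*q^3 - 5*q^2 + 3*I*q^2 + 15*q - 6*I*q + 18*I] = -3*I*q^2 - q*(10 - 6*I) + 15 - 6*I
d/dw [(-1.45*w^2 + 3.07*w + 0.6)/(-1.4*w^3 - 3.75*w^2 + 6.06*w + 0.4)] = (-2.03*w^4 + 8.596*w^3 + 5.2455*w^2 + 3.34*w - 2.408)/(1.96*w^6 + 10.5*w^5 - 2.9055*w^4 - 46.57*w^3 + 33.7236*w^2 + 4.848*w + 0.16)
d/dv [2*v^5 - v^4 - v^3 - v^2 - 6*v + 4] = 10*v^4 - 4*v^3 - 3*v^2 - 2*v - 6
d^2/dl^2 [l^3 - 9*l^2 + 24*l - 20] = 6*l - 18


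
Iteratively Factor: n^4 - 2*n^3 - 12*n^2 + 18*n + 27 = (n - 3)*(n^3 + n^2 - 9*n - 9) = (n - 3)*(n + 1)*(n^2 - 9) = (n - 3)*(n + 1)*(n + 3)*(n - 3)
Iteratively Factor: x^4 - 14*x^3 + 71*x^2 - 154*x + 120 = (x - 2)*(x^3 - 12*x^2 + 47*x - 60) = (x - 5)*(x - 2)*(x^2 - 7*x + 12) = (x - 5)*(x - 3)*(x - 2)*(x - 4)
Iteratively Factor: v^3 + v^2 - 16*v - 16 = (v - 4)*(v^2 + 5*v + 4) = (v - 4)*(v + 4)*(v + 1)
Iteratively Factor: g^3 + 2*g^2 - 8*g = (g + 4)*(g^2 - 2*g) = (g - 2)*(g + 4)*(g)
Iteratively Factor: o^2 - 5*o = (o)*(o - 5)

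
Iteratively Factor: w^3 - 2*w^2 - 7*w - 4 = (w + 1)*(w^2 - 3*w - 4) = (w + 1)^2*(w - 4)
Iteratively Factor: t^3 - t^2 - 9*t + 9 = (t - 1)*(t^2 - 9) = (t - 3)*(t - 1)*(t + 3)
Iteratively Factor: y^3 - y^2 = (y - 1)*(y^2) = y*(y - 1)*(y)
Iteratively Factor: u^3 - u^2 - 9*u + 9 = (u - 1)*(u^2 - 9) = (u - 3)*(u - 1)*(u + 3)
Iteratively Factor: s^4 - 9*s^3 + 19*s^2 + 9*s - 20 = (s - 1)*(s^3 - 8*s^2 + 11*s + 20) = (s - 4)*(s - 1)*(s^2 - 4*s - 5) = (s - 5)*(s - 4)*(s - 1)*(s + 1)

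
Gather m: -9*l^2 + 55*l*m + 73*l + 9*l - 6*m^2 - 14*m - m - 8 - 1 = -9*l^2 + 82*l - 6*m^2 + m*(55*l - 15) - 9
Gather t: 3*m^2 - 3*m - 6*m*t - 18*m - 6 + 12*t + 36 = 3*m^2 - 21*m + t*(12 - 6*m) + 30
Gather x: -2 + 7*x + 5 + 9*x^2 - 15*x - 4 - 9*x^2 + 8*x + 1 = 0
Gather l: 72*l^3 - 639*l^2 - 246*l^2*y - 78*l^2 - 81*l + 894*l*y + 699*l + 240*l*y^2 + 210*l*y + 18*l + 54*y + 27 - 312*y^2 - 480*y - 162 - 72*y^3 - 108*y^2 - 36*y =72*l^3 + l^2*(-246*y - 717) + l*(240*y^2 + 1104*y + 636) - 72*y^3 - 420*y^2 - 462*y - 135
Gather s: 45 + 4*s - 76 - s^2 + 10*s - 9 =-s^2 + 14*s - 40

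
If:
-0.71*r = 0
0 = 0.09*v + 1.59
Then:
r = 0.00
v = -17.67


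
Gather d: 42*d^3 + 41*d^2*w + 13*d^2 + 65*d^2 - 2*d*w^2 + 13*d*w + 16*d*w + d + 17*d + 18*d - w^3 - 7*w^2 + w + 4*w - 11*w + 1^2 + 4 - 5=42*d^3 + d^2*(41*w + 78) + d*(-2*w^2 + 29*w + 36) - w^3 - 7*w^2 - 6*w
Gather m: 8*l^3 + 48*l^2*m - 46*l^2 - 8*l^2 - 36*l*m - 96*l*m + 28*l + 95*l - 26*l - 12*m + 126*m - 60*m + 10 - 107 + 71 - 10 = 8*l^3 - 54*l^2 + 97*l + m*(48*l^2 - 132*l + 54) - 36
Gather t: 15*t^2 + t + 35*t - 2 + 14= 15*t^2 + 36*t + 12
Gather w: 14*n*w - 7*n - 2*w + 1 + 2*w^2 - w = -7*n + 2*w^2 + w*(14*n - 3) + 1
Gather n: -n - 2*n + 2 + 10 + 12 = 24 - 3*n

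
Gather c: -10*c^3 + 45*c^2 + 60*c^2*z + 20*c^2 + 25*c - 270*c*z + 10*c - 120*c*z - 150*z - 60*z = -10*c^3 + c^2*(60*z + 65) + c*(35 - 390*z) - 210*z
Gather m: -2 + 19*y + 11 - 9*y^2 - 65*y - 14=-9*y^2 - 46*y - 5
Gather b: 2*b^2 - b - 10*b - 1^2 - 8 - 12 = 2*b^2 - 11*b - 21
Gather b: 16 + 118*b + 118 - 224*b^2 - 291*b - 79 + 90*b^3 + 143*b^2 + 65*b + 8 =90*b^3 - 81*b^2 - 108*b + 63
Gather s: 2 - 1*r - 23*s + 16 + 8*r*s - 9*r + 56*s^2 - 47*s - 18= -10*r + 56*s^2 + s*(8*r - 70)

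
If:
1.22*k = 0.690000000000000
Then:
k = 0.57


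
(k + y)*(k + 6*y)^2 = k^3 + 13*k^2*y + 48*k*y^2 + 36*y^3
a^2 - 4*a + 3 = (a - 3)*(a - 1)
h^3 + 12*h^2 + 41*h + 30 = (h + 1)*(h + 5)*(h + 6)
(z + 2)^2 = z^2 + 4*z + 4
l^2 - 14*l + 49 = (l - 7)^2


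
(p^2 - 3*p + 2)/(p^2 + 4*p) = (p^2 - 3*p + 2)/(p*(p + 4))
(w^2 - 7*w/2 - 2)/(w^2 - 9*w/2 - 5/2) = (w - 4)/(w - 5)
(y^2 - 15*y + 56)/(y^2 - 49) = (y - 8)/(y + 7)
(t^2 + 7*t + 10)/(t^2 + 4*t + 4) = (t + 5)/(t + 2)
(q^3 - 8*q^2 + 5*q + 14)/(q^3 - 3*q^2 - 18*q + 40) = (q^2 - 6*q - 7)/(q^2 - q - 20)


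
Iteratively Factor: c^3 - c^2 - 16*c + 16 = (c - 1)*(c^2 - 16) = (c - 4)*(c - 1)*(c + 4)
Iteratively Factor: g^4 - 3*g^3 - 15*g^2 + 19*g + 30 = (g + 1)*(g^3 - 4*g^2 - 11*g + 30) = (g - 2)*(g + 1)*(g^2 - 2*g - 15) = (g - 5)*(g - 2)*(g + 1)*(g + 3)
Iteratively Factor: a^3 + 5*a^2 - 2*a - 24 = (a + 3)*(a^2 + 2*a - 8) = (a - 2)*(a + 3)*(a + 4)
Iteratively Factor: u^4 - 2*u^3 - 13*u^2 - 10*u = (u + 2)*(u^3 - 4*u^2 - 5*u) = (u + 1)*(u + 2)*(u^2 - 5*u) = u*(u + 1)*(u + 2)*(u - 5)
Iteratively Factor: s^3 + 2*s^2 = (s + 2)*(s^2) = s*(s + 2)*(s)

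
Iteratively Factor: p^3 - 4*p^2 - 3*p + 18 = (p - 3)*(p^2 - p - 6) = (p - 3)*(p + 2)*(p - 3)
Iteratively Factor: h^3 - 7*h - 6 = (h + 2)*(h^2 - 2*h - 3) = (h - 3)*(h + 2)*(h + 1)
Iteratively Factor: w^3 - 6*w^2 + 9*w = (w - 3)*(w^2 - 3*w) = w*(w - 3)*(w - 3)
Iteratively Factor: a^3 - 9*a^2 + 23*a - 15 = (a - 1)*(a^2 - 8*a + 15) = (a - 5)*(a - 1)*(a - 3)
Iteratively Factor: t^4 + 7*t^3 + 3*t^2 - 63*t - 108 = (t + 4)*(t^3 + 3*t^2 - 9*t - 27) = (t + 3)*(t + 4)*(t^2 - 9) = (t - 3)*(t + 3)*(t + 4)*(t + 3)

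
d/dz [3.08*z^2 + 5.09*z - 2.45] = 6.16*z + 5.09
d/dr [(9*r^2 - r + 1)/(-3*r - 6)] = (-3*r^2 - 12*r + 1)/(r^2 + 4*r + 4)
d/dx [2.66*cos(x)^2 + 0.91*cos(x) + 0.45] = -(5.32*cos(x) + 0.91)*sin(x)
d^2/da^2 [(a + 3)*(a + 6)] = 2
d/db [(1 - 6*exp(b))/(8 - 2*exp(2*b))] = (-3*exp(2*b) + exp(b) - 12)*exp(b)/(exp(4*b) - 8*exp(2*b) + 16)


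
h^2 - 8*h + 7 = (h - 7)*(h - 1)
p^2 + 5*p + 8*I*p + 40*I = (p + 5)*(p + 8*I)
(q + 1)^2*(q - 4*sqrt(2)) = q^3 - 4*sqrt(2)*q^2 + 2*q^2 - 8*sqrt(2)*q + q - 4*sqrt(2)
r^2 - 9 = (r - 3)*(r + 3)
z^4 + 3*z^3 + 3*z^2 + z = z*(z + 1)^3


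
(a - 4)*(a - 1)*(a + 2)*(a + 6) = a^4 + 3*a^3 - 24*a^2 - 28*a + 48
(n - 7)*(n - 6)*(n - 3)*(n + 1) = n^4 - 15*n^3 + 65*n^2 - 45*n - 126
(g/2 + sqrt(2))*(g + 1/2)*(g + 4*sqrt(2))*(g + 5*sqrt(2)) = g^4/2 + g^3/4 + 11*sqrt(2)*g^3/2 + 11*sqrt(2)*g^2/4 + 38*g^2 + 19*g + 40*sqrt(2)*g + 20*sqrt(2)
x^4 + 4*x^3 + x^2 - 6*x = x*(x - 1)*(x + 2)*(x + 3)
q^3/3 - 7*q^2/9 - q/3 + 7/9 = (q/3 + 1/3)*(q - 7/3)*(q - 1)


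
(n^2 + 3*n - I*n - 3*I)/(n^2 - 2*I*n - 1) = (n + 3)/(n - I)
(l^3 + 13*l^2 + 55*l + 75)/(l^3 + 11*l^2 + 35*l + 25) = (l + 3)/(l + 1)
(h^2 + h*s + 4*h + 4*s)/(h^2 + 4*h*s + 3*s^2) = (h + 4)/(h + 3*s)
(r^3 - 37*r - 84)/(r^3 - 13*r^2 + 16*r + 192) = (r^2 - 3*r - 28)/(r^2 - 16*r + 64)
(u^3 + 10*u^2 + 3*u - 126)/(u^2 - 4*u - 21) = (-u^3 - 10*u^2 - 3*u + 126)/(-u^2 + 4*u + 21)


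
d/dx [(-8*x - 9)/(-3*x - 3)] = -1/(3*(x + 1)^2)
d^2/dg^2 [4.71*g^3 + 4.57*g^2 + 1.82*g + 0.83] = 28.26*g + 9.14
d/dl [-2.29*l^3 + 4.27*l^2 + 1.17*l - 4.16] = -6.87*l^2 + 8.54*l + 1.17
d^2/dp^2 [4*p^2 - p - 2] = 8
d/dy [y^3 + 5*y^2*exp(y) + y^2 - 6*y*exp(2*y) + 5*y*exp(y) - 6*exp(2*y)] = 5*y^2*exp(y) + 3*y^2 - 12*y*exp(2*y) + 15*y*exp(y) + 2*y - 18*exp(2*y) + 5*exp(y)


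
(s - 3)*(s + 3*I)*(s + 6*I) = s^3 - 3*s^2 + 9*I*s^2 - 18*s - 27*I*s + 54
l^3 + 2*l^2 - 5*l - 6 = (l - 2)*(l + 1)*(l + 3)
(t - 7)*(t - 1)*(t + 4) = t^3 - 4*t^2 - 25*t + 28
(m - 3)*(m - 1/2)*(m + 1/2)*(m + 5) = m^4 + 2*m^3 - 61*m^2/4 - m/2 + 15/4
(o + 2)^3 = o^3 + 6*o^2 + 12*o + 8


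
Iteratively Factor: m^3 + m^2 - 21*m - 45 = (m + 3)*(m^2 - 2*m - 15) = (m + 3)^2*(m - 5)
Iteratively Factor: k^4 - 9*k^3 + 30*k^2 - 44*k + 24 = (k - 2)*(k^3 - 7*k^2 + 16*k - 12) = (k - 3)*(k - 2)*(k^2 - 4*k + 4) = (k - 3)*(k - 2)^2*(k - 2)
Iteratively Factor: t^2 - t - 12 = (t - 4)*(t + 3)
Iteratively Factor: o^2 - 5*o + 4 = (o - 1)*(o - 4)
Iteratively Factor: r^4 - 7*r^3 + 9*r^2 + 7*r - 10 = (r - 1)*(r^3 - 6*r^2 + 3*r + 10) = (r - 5)*(r - 1)*(r^2 - r - 2) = (r - 5)*(r - 1)*(r + 1)*(r - 2)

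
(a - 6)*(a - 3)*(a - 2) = a^3 - 11*a^2 + 36*a - 36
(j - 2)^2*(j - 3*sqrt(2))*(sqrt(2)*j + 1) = sqrt(2)*j^4 - 4*sqrt(2)*j^3 - 5*j^3 + sqrt(2)*j^2 + 20*j^2 - 20*j + 12*sqrt(2)*j - 12*sqrt(2)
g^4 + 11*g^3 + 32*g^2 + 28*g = g*(g + 2)^2*(g + 7)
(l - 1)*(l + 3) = l^2 + 2*l - 3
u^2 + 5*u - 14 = (u - 2)*(u + 7)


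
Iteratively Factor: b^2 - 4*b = (b)*(b - 4)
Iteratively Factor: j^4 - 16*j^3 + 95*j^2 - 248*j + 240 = (j - 5)*(j^3 - 11*j^2 + 40*j - 48) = (j - 5)*(j - 4)*(j^2 - 7*j + 12) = (j - 5)*(j - 4)^2*(j - 3)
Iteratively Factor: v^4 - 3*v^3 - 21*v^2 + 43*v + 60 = (v + 4)*(v^3 - 7*v^2 + 7*v + 15) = (v + 1)*(v + 4)*(v^2 - 8*v + 15) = (v - 5)*(v + 1)*(v + 4)*(v - 3)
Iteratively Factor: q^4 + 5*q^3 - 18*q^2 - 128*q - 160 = (q - 5)*(q^3 + 10*q^2 + 32*q + 32) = (q - 5)*(q + 4)*(q^2 + 6*q + 8) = (q - 5)*(q + 4)^2*(q + 2)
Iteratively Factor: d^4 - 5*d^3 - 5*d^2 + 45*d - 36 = (d + 3)*(d^3 - 8*d^2 + 19*d - 12) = (d - 4)*(d + 3)*(d^2 - 4*d + 3) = (d - 4)*(d - 3)*(d + 3)*(d - 1)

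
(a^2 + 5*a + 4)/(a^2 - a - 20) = (a + 1)/(a - 5)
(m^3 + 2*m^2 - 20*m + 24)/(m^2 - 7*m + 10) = (m^2 + 4*m - 12)/(m - 5)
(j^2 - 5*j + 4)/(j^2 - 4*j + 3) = (j - 4)/(j - 3)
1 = 1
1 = 1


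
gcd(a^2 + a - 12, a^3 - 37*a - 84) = a + 4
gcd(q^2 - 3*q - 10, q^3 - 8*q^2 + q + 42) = q + 2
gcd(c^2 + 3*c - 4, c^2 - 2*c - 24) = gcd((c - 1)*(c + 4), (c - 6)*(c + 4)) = c + 4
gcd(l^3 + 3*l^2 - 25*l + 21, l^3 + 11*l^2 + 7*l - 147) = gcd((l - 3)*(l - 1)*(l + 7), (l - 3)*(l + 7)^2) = l^2 + 4*l - 21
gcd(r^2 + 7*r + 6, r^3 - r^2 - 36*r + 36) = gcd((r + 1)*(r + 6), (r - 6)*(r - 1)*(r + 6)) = r + 6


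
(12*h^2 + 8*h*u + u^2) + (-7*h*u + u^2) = 12*h^2 + h*u + 2*u^2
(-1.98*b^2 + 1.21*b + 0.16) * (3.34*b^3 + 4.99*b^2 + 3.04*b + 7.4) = -6.6132*b^5 - 5.8388*b^4 + 0.553100000000001*b^3 - 10.1752*b^2 + 9.4404*b + 1.184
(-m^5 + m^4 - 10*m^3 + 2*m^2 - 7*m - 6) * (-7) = 7*m^5 - 7*m^4 + 70*m^3 - 14*m^2 + 49*m + 42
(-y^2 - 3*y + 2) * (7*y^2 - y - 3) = -7*y^4 - 20*y^3 + 20*y^2 + 7*y - 6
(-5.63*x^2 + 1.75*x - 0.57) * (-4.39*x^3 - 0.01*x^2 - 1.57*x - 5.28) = 24.7157*x^5 - 7.6262*x^4 + 11.3239*x^3 + 26.9846*x^2 - 8.3451*x + 3.0096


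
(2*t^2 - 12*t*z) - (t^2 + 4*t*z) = t^2 - 16*t*z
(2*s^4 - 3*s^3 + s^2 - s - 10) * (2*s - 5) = 4*s^5 - 16*s^4 + 17*s^3 - 7*s^2 - 15*s + 50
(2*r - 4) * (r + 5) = 2*r^2 + 6*r - 20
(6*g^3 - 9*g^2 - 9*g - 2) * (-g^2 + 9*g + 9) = -6*g^5 + 63*g^4 - 18*g^3 - 160*g^2 - 99*g - 18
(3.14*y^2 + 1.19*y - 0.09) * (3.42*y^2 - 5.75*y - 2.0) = 10.7388*y^4 - 13.9852*y^3 - 13.4303*y^2 - 1.8625*y + 0.18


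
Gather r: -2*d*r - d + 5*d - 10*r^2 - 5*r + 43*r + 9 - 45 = 4*d - 10*r^2 + r*(38 - 2*d) - 36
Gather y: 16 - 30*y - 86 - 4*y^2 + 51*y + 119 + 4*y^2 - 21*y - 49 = 0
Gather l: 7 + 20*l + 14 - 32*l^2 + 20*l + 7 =-32*l^2 + 40*l + 28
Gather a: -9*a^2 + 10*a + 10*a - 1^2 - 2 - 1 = -9*a^2 + 20*a - 4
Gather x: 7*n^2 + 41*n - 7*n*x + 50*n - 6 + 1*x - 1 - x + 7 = 7*n^2 - 7*n*x + 91*n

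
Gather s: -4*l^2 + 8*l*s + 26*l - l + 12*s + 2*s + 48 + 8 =-4*l^2 + 25*l + s*(8*l + 14) + 56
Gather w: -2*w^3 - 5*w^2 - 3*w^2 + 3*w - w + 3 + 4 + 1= -2*w^3 - 8*w^2 + 2*w + 8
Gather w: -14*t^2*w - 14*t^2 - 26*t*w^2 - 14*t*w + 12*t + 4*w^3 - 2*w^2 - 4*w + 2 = -14*t^2 + 12*t + 4*w^3 + w^2*(-26*t - 2) + w*(-14*t^2 - 14*t - 4) + 2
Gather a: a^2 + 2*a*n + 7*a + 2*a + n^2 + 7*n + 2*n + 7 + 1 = a^2 + a*(2*n + 9) + n^2 + 9*n + 8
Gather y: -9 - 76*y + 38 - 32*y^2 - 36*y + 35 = -32*y^2 - 112*y + 64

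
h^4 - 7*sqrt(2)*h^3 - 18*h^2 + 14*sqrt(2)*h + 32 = (h - 8*sqrt(2))*(h - sqrt(2))*(h + sqrt(2))^2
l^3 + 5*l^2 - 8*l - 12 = (l - 2)*(l + 1)*(l + 6)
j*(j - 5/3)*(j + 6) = j^3 + 13*j^2/3 - 10*j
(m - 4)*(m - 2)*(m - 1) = m^3 - 7*m^2 + 14*m - 8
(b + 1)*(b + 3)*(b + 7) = b^3 + 11*b^2 + 31*b + 21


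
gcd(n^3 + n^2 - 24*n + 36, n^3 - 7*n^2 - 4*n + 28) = n - 2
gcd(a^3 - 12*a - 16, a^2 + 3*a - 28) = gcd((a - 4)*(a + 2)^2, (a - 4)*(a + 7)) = a - 4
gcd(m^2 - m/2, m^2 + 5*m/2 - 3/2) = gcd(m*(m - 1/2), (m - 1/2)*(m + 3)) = m - 1/2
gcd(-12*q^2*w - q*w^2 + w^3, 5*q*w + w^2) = w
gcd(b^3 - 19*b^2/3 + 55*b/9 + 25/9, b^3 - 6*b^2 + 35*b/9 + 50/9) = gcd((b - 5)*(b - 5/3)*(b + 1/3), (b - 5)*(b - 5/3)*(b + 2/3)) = b^2 - 20*b/3 + 25/3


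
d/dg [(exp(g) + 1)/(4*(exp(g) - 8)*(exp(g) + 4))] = (-exp(2*g) - 2*exp(g) - 28)*exp(g)/(4*(exp(4*g) - 8*exp(3*g) - 48*exp(2*g) + 256*exp(g) + 1024))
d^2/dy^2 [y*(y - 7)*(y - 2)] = 6*y - 18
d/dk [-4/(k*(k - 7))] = 4*(2*k - 7)/(k^2*(k - 7)^2)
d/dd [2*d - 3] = 2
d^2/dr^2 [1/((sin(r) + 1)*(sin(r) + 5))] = (sin(r) + sin(3*r) + 7*cos(2*r) + 55)/((sin(r) + 1)^2*(sin(r) + 5)^3)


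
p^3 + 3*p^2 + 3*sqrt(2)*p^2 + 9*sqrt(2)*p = p*(p + 3)*(p + 3*sqrt(2))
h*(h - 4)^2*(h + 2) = h^4 - 6*h^3 + 32*h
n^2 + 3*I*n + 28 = (n - 4*I)*(n + 7*I)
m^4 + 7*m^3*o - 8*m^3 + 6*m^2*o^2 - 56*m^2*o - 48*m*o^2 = m*(m - 8)*(m + o)*(m + 6*o)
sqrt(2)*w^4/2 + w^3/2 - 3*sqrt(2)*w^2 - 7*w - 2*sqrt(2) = (w - 2*sqrt(2))*(w + sqrt(2)/2)*(w + sqrt(2))*(sqrt(2)*w/2 + 1)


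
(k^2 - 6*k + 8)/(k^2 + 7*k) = (k^2 - 6*k + 8)/(k*(k + 7))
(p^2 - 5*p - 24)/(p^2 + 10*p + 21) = (p - 8)/(p + 7)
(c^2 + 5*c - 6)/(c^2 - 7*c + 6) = (c + 6)/(c - 6)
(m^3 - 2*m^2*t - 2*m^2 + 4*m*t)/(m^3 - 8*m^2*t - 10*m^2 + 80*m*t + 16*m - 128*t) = m*(-m + 2*t)/(-m^2 + 8*m*t + 8*m - 64*t)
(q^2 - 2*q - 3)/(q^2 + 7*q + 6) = (q - 3)/(q + 6)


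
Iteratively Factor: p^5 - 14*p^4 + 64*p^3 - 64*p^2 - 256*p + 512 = (p - 4)*(p^4 - 10*p^3 + 24*p^2 + 32*p - 128) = (p - 4)^2*(p^3 - 6*p^2 + 32) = (p - 4)^3*(p^2 - 2*p - 8) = (p - 4)^3*(p + 2)*(p - 4)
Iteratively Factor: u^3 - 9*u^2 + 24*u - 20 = (u - 2)*(u^2 - 7*u + 10) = (u - 5)*(u - 2)*(u - 2)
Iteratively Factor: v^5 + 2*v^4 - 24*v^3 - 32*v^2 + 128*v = (v + 4)*(v^4 - 2*v^3 - 16*v^2 + 32*v) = v*(v + 4)*(v^3 - 2*v^2 - 16*v + 32) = v*(v - 4)*(v + 4)*(v^2 + 2*v - 8) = v*(v - 4)*(v + 4)^2*(v - 2)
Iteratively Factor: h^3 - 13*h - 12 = (h + 1)*(h^2 - h - 12) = (h + 1)*(h + 3)*(h - 4)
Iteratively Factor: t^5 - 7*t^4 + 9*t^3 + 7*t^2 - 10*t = (t - 1)*(t^4 - 6*t^3 + 3*t^2 + 10*t) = (t - 5)*(t - 1)*(t^3 - t^2 - 2*t) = t*(t - 5)*(t - 1)*(t^2 - t - 2) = t*(t - 5)*(t - 2)*(t - 1)*(t + 1)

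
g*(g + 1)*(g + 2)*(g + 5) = g^4 + 8*g^3 + 17*g^2 + 10*g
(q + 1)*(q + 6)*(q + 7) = q^3 + 14*q^2 + 55*q + 42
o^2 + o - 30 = (o - 5)*(o + 6)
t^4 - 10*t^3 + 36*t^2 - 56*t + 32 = (t - 4)*(t - 2)^3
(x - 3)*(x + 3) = x^2 - 9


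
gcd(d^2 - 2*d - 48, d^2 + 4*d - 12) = d + 6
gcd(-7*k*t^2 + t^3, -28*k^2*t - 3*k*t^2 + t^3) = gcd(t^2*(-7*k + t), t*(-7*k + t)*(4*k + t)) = -7*k*t + t^2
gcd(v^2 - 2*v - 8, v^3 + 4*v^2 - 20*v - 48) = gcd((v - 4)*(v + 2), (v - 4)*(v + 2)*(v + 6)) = v^2 - 2*v - 8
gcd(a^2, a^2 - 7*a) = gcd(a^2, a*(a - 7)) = a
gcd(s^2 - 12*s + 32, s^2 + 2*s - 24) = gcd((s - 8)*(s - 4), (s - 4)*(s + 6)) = s - 4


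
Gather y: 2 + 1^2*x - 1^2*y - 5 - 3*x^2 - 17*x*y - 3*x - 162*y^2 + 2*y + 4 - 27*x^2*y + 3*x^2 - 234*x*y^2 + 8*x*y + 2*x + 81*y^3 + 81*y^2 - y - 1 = 81*y^3 + y^2*(-234*x - 81) + y*(-27*x^2 - 9*x)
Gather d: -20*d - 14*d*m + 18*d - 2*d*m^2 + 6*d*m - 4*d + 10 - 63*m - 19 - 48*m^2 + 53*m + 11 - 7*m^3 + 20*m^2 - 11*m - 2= d*(-2*m^2 - 8*m - 6) - 7*m^3 - 28*m^2 - 21*m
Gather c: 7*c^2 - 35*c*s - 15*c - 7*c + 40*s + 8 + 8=7*c^2 + c*(-35*s - 22) + 40*s + 16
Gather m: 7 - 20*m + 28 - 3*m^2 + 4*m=-3*m^2 - 16*m + 35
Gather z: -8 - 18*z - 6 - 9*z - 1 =-27*z - 15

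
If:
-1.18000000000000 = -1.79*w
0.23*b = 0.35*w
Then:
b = 1.00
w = 0.66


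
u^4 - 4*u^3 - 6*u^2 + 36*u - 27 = (u - 3)^2*(u - 1)*(u + 3)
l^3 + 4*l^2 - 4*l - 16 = (l - 2)*(l + 2)*(l + 4)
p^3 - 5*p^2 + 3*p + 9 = (p - 3)^2*(p + 1)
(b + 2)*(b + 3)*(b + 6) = b^3 + 11*b^2 + 36*b + 36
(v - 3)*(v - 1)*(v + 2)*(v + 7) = v^4 + 5*v^3 - 19*v^2 - 29*v + 42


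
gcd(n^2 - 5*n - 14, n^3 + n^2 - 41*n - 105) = n - 7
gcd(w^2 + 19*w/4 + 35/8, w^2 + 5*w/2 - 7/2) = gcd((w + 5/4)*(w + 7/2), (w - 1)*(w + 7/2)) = w + 7/2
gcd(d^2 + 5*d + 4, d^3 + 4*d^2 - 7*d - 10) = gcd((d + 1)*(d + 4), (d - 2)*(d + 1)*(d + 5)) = d + 1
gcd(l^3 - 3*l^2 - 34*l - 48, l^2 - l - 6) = l + 2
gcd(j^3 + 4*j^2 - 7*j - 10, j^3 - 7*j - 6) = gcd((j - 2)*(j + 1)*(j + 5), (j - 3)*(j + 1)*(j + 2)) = j + 1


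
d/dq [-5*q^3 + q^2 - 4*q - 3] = -15*q^2 + 2*q - 4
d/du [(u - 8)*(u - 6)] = 2*u - 14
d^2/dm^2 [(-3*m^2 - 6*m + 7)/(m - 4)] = -130/(m^3 - 12*m^2 + 48*m - 64)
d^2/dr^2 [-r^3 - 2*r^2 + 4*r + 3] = -6*r - 4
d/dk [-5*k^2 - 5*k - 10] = -10*k - 5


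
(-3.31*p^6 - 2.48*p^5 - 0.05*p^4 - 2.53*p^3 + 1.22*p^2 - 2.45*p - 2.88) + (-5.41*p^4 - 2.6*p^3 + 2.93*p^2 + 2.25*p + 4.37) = -3.31*p^6 - 2.48*p^5 - 5.46*p^4 - 5.13*p^3 + 4.15*p^2 - 0.2*p + 1.49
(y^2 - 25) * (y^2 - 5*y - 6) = y^4 - 5*y^3 - 31*y^2 + 125*y + 150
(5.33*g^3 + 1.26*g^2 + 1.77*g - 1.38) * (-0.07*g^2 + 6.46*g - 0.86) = -0.3731*g^5 + 34.3436*g^4 + 3.4319*g^3 + 10.4472*g^2 - 10.437*g + 1.1868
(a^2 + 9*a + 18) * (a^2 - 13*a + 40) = a^4 - 4*a^3 - 59*a^2 + 126*a + 720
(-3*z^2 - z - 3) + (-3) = -3*z^2 - z - 6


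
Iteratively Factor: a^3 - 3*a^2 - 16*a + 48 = (a + 4)*(a^2 - 7*a + 12) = (a - 4)*(a + 4)*(a - 3)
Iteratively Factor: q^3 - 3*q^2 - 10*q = (q - 5)*(q^2 + 2*q) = q*(q - 5)*(q + 2)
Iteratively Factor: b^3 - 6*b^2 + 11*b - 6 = (b - 1)*(b^2 - 5*b + 6) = (b - 2)*(b - 1)*(b - 3)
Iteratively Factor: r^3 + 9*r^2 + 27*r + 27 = (r + 3)*(r^2 + 6*r + 9) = (r + 3)^2*(r + 3)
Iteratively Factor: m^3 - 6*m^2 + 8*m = (m)*(m^2 - 6*m + 8) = m*(m - 2)*(m - 4)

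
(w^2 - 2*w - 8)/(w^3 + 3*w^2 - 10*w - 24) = (w - 4)/(w^2 + w - 12)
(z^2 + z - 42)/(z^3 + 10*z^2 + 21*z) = (z - 6)/(z*(z + 3))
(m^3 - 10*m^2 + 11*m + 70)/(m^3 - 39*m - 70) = (m - 5)/(m + 5)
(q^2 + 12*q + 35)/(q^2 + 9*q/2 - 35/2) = 2*(q + 5)/(2*q - 5)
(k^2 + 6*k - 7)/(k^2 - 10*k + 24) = (k^2 + 6*k - 7)/(k^2 - 10*k + 24)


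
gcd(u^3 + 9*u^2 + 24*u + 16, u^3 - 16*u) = u + 4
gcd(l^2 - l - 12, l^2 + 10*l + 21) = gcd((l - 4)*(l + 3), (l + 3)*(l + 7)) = l + 3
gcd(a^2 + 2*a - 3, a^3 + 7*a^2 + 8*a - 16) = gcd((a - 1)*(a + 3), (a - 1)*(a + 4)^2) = a - 1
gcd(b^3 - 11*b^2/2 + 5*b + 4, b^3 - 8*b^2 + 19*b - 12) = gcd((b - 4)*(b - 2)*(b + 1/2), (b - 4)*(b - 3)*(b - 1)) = b - 4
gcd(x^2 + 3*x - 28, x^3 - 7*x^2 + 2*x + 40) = x - 4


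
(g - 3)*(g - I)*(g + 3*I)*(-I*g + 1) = -I*g^4 + 3*g^3 + 3*I*g^3 - 9*g^2 - I*g^2 + 3*g + 3*I*g - 9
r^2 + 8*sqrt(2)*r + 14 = (r + sqrt(2))*(r + 7*sqrt(2))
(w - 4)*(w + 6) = w^2 + 2*w - 24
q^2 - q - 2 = (q - 2)*(q + 1)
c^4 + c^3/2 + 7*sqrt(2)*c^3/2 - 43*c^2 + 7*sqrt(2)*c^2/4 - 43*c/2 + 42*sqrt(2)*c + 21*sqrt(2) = (c + 1/2)*(c - 2*sqrt(2))*(c - 3*sqrt(2)/2)*(c + 7*sqrt(2))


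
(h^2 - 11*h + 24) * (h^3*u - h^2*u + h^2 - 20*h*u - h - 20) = h^5*u - 12*h^4*u + h^4 + 15*h^3*u - 12*h^3 + 196*h^2*u + 15*h^2 - 480*h*u + 196*h - 480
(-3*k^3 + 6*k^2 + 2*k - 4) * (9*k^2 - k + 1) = -27*k^5 + 57*k^4 + 9*k^3 - 32*k^2 + 6*k - 4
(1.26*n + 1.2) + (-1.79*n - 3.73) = -0.53*n - 2.53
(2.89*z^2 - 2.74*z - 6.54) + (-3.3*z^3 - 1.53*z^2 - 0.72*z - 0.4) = -3.3*z^3 + 1.36*z^2 - 3.46*z - 6.94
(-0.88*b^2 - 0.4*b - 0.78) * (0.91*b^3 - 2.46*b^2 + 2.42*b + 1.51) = -0.8008*b^5 + 1.8008*b^4 - 1.8554*b^3 - 0.378*b^2 - 2.4916*b - 1.1778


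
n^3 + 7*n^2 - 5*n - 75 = (n - 3)*(n + 5)^2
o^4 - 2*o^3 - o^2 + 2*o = o*(o - 2)*(o - 1)*(o + 1)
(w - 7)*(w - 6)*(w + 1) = w^3 - 12*w^2 + 29*w + 42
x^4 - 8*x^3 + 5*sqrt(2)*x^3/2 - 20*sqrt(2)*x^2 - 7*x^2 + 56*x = x*(x - 8)*(x - sqrt(2))*(x + 7*sqrt(2)/2)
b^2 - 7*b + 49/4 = (b - 7/2)^2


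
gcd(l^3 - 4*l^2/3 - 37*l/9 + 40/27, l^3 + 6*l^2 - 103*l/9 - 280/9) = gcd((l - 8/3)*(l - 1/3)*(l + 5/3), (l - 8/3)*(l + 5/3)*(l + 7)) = l^2 - l - 40/9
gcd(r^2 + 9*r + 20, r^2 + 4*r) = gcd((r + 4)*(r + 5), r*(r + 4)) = r + 4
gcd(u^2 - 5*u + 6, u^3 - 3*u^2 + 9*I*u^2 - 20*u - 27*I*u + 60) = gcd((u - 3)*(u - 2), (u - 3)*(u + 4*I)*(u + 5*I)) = u - 3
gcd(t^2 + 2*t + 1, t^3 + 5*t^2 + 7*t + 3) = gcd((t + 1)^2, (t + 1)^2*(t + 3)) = t^2 + 2*t + 1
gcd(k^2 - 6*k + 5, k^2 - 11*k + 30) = k - 5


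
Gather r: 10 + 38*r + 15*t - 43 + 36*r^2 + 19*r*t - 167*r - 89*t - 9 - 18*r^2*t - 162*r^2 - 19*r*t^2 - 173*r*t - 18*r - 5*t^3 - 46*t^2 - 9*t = r^2*(-18*t - 126) + r*(-19*t^2 - 154*t - 147) - 5*t^3 - 46*t^2 - 83*t - 42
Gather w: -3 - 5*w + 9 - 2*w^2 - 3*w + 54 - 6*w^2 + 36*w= -8*w^2 + 28*w + 60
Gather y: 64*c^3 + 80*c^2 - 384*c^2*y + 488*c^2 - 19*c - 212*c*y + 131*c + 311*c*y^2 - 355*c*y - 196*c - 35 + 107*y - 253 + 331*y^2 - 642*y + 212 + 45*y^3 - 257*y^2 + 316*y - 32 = 64*c^3 + 568*c^2 - 84*c + 45*y^3 + y^2*(311*c + 74) + y*(-384*c^2 - 567*c - 219) - 108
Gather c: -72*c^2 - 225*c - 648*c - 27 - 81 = -72*c^2 - 873*c - 108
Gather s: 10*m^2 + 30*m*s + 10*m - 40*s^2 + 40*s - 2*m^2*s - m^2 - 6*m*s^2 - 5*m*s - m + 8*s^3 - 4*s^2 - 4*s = 9*m^2 + 9*m + 8*s^3 + s^2*(-6*m - 44) + s*(-2*m^2 + 25*m + 36)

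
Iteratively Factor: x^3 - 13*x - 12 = (x - 4)*(x^2 + 4*x + 3) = (x - 4)*(x + 3)*(x + 1)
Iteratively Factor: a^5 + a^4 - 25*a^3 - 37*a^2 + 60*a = (a)*(a^4 + a^3 - 25*a^2 - 37*a + 60) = a*(a - 1)*(a^3 + 2*a^2 - 23*a - 60) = a*(a - 5)*(a - 1)*(a^2 + 7*a + 12) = a*(a - 5)*(a - 1)*(a + 4)*(a + 3)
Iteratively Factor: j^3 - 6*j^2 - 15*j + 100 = (j - 5)*(j^2 - j - 20) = (j - 5)*(j + 4)*(j - 5)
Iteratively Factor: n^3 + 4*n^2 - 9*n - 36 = (n - 3)*(n^2 + 7*n + 12) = (n - 3)*(n + 4)*(n + 3)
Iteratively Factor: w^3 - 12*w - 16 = (w + 2)*(w^2 - 2*w - 8) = (w + 2)^2*(w - 4)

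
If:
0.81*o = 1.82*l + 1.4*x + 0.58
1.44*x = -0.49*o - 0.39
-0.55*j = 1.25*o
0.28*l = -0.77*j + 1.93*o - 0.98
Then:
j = -0.62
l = 0.08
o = 0.27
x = -0.36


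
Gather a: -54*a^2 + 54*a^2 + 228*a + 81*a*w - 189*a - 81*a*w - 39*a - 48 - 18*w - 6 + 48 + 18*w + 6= 0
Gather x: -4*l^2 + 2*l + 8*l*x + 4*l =-4*l^2 + 8*l*x + 6*l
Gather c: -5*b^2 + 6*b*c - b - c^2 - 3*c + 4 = -5*b^2 - b - c^2 + c*(6*b - 3) + 4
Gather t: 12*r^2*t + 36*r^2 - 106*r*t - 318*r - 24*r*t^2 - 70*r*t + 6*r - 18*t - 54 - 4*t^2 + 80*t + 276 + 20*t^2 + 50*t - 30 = 36*r^2 - 312*r + t^2*(16 - 24*r) + t*(12*r^2 - 176*r + 112) + 192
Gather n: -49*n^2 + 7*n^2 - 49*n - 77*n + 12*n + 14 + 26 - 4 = -42*n^2 - 114*n + 36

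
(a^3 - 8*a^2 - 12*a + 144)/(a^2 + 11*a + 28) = (a^2 - 12*a + 36)/(a + 7)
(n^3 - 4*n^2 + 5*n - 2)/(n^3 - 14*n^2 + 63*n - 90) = (n^3 - 4*n^2 + 5*n - 2)/(n^3 - 14*n^2 + 63*n - 90)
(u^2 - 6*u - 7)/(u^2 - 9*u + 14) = (u + 1)/(u - 2)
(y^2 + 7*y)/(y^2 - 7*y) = (y + 7)/(y - 7)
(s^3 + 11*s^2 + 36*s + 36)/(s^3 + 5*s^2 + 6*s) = (s + 6)/s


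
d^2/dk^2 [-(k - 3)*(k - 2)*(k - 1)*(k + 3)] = -12*k^2 + 18*k + 14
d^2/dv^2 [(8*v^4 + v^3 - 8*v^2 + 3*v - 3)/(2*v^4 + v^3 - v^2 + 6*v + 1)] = 2*(-12*v^9 - 48*v^8 - 546*v^7 - 379*v^6 + 267*v^5 + 1089*v^4 + 306*v^3 - 3*v^2 + 75*v - 137)/(8*v^12 + 12*v^11 - 6*v^10 + 61*v^9 + 87*v^8 - 39*v^7 + 170*v^6 + 192*v^5 - 63*v^4 + 183*v^3 + 105*v^2 + 18*v + 1)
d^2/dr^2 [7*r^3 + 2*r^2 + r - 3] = 42*r + 4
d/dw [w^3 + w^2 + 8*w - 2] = 3*w^2 + 2*w + 8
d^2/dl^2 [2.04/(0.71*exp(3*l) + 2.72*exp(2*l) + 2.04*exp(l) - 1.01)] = (2.04*(2.13*exp(2*l) + 5.44*exp(l) + 2.04)*(4.26*exp(2*l) + 10.88*exp(l) + 4.08)*exp(l) - (13.0356*exp(2*l) + 22.1952*exp(l) + 4.1616)*(0.71*exp(3*l) + 2.72*exp(2*l) + 2.04*exp(l) - 1.01))*exp(l)/(0.71*exp(3*l) + 2.72*exp(2*l) + 2.04*exp(l) - 1.01)^3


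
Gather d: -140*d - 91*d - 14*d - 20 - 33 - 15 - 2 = -245*d - 70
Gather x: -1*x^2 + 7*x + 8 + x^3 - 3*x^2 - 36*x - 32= x^3 - 4*x^2 - 29*x - 24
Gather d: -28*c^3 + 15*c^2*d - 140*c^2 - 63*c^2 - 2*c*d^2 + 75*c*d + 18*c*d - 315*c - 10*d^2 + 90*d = -28*c^3 - 203*c^2 - 315*c + d^2*(-2*c - 10) + d*(15*c^2 + 93*c + 90)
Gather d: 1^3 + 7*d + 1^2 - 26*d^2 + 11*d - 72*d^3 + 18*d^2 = -72*d^3 - 8*d^2 + 18*d + 2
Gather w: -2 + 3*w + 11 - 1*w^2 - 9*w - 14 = -w^2 - 6*w - 5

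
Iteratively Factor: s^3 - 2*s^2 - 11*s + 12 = (s + 3)*(s^2 - 5*s + 4) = (s - 4)*(s + 3)*(s - 1)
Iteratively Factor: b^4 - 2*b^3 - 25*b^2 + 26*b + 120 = (b - 5)*(b^3 + 3*b^2 - 10*b - 24) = (b - 5)*(b - 3)*(b^2 + 6*b + 8) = (b - 5)*(b - 3)*(b + 2)*(b + 4)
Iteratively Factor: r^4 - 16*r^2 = (r)*(r^3 - 16*r) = r*(r - 4)*(r^2 + 4*r) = r^2*(r - 4)*(r + 4)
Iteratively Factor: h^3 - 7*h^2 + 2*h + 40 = (h + 2)*(h^2 - 9*h + 20) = (h - 4)*(h + 2)*(h - 5)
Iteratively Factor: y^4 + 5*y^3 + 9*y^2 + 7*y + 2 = (y + 1)*(y^3 + 4*y^2 + 5*y + 2) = (y + 1)*(y + 2)*(y^2 + 2*y + 1) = (y + 1)^2*(y + 2)*(y + 1)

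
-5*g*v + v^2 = v*(-5*g + v)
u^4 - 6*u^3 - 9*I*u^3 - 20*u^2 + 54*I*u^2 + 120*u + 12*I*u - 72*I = (u - 6)*(u - 6*I)*(u - 2*I)*(u - I)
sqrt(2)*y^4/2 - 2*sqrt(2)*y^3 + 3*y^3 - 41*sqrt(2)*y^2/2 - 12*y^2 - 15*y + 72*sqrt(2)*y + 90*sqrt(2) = (y - 5)*(y - 3*sqrt(2))*(y + 6*sqrt(2))*(sqrt(2)*y/2 + sqrt(2)/2)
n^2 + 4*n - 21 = (n - 3)*(n + 7)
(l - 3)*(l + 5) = l^2 + 2*l - 15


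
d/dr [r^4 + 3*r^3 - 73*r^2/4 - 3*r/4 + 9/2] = 4*r^3 + 9*r^2 - 73*r/2 - 3/4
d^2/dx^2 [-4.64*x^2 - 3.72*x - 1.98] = -9.28000000000000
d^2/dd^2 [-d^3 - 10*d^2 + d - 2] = -6*d - 20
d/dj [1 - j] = -1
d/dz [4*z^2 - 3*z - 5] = 8*z - 3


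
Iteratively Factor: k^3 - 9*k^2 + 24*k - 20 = (k - 5)*(k^2 - 4*k + 4) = (k - 5)*(k - 2)*(k - 2)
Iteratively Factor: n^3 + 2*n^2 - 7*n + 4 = (n - 1)*(n^2 + 3*n - 4) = (n - 1)^2*(n + 4)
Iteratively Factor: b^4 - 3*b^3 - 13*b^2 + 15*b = (b - 1)*(b^3 - 2*b^2 - 15*b) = (b - 5)*(b - 1)*(b^2 + 3*b) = (b - 5)*(b - 1)*(b + 3)*(b)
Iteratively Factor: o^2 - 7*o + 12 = (o - 4)*(o - 3)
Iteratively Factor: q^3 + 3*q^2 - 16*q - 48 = (q - 4)*(q^2 + 7*q + 12) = (q - 4)*(q + 3)*(q + 4)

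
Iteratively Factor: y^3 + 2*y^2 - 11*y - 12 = (y + 1)*(y^2 + y - 12) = (y + 1)*(y + 4)*(y - 3)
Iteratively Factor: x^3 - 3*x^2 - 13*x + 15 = (x - 5)*(x^2 + 2*x - 3) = (x - 5)*(x - 1)*(x + 3)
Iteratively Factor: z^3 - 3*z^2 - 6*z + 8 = (z - 1)*(z^2 - 2*z - 8) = (z - 4)*(z - 1)*(z + 2)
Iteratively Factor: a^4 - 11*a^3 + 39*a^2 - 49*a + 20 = (a - 5)*(a^3 - 6*a^2 + 9*a - 4) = (a - 5)*(a - 1)*(a^2 - 5*a + 4) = (a - 5)*(a - 4)*(a - 1)*(a - 1)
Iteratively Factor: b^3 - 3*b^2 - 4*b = (b + 1)*(b^2 - 4*b) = b*(b + 1)*(b - 4)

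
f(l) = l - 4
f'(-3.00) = 1.00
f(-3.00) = -7.00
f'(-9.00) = 1.00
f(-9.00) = -13.00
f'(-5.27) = 1.00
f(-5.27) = -9.27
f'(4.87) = 1.00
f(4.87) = 0.87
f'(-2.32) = 1.00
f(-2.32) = -6.32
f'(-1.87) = 1.00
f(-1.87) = -5.87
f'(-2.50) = 1.00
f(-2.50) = -6.50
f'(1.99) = 1.00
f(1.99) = -2.01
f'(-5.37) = 1.00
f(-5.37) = -9.37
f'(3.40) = 1.00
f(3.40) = -0.60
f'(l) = 1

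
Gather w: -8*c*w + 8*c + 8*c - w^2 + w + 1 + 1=16*c - w^2 + w*(1 - 8*c) + 2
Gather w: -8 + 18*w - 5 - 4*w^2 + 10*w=-4*w^2 + 28*w - 13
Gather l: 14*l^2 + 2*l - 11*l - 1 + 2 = 14*l^2 - 9*l + 1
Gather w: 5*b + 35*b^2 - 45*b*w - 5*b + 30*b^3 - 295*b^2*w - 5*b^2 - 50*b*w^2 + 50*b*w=30*b^3 + 30*b^2 - 50*b*w^2 + w*(-295*b^2 + 5*b)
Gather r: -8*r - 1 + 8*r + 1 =0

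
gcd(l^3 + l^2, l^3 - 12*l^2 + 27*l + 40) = l + 1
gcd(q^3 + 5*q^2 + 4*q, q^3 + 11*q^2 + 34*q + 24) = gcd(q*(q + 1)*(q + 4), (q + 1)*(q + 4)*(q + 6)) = q^2 + 5*q + 4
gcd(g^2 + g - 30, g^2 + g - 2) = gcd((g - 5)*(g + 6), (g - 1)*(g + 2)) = 1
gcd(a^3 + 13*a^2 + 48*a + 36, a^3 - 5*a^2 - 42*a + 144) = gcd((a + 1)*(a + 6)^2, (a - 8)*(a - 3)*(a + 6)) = a + 6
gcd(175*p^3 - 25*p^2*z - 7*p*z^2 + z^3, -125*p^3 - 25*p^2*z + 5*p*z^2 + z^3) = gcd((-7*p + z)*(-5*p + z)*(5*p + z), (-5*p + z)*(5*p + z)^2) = -25*p^2 + z^2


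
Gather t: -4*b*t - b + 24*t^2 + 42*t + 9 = -b + 24*t^2 + t*(42 - 4*b) + 9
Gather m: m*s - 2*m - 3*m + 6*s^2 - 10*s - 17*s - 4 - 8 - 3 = m*(s - 5) + 6*s^2 - 27*s - 15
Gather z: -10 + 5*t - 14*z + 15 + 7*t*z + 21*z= 5*t + z*(7*t + 7) + 5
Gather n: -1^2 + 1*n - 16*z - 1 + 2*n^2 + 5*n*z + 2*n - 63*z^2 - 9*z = 2*n^2 + n*(5*z + 3) - 63*z^2 - 25*z - 2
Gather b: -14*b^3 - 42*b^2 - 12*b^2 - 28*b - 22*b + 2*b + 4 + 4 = -14*b^3 - 54*b^2 - 48*b + 8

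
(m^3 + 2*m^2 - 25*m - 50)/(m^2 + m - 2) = (m^2 - 25)/(m - 1)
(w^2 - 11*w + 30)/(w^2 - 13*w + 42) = (w - 5)/(w - 7)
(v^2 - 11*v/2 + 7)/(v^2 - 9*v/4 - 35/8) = 4*(v - 2)/(4*v + 5)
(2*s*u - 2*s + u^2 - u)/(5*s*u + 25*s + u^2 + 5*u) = (2*s*u - 2*s + u^2 - u)/(5*s*u + 25*s + u^2 + 5*u)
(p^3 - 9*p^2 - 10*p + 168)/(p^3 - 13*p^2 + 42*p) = (p + 4)/p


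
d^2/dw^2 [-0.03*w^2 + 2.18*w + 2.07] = -0.0600000000000000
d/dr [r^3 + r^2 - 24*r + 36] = 3*r^2 + 2*r - 24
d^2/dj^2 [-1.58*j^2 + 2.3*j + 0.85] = -3.16000000000000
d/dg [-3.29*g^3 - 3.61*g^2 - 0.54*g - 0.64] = -9.87*g^2 - 7.22*g - 0.54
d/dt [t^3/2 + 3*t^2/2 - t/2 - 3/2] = 3*t^2/2 + 3*t - 1/2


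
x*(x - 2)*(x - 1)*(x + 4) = x^4 + x^3 - 10*x^2 + 8*x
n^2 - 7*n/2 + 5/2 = (n - 5/2)*(n - 1)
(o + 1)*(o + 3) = o^2 + 4*o + 3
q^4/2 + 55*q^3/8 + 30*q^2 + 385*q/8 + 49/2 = (q/2 + 1/2)*(q + 7/4)*(q + 4)*(q + 7)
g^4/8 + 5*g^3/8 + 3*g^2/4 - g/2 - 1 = (g/4 + 1/2)*(g/2 + 1)*(g - 1)*(g + 2)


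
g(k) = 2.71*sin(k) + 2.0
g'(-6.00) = 2.60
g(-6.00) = 2.76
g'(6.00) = 2.60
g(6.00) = 1.24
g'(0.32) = 2.57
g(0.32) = 2.85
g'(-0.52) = 2.35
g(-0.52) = 0.65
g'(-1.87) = -0.80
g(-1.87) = -0.59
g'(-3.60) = -2.43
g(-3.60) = 3.20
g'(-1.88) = -0.82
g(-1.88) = -0.58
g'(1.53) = 0.11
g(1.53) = 4.71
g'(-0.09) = 2.70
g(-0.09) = 1.76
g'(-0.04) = 2.71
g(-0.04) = 1.89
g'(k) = 2.71*cos(k)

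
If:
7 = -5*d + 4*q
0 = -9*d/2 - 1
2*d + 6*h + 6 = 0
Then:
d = -2/9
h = -25/27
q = 53/36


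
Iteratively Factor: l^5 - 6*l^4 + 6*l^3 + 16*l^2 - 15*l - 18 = (l - 2)*(l^4 - 4*l^3 - 2*l^2 + 12*l + 9) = (l - 3)*(l - 2)*(l^3 - l^2 - 5*l - 3) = (l - 3)^2*(l - 2)*(l^2 + 2*l + 1) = (l - 3)^2*(l - 2)*(l + 1)*(l + 1)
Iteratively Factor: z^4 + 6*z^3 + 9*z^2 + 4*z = (z)*(z^3 + 6*z^2 + 9*z + 4) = z*(z + 4)*(z^2 + 2*z + 1) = z*(z + 1)*(z + 4)*(z + 1)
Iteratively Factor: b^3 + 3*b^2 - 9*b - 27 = (b - 3)*(b^2 + 6*b + 9) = (b - 3)*(b + 3)*(b + 3)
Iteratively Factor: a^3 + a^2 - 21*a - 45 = (a + 3)*(a^2 - 2*a - 15) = (a + 3)^2*(a - 5)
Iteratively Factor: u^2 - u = (u - 1)*(u)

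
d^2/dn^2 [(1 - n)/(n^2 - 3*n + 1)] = 2*(-(n - 1)*(2*n - 3)^2 + (3*n - 4)*(n^2 - 3*n + 1))/(n^2 - 3*n + 1)^3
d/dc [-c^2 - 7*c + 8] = -2*c - 7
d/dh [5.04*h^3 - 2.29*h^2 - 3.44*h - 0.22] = 15.12*h^2 - 4.58*h - 3.44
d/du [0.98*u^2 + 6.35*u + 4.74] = 1.96*u + 6.35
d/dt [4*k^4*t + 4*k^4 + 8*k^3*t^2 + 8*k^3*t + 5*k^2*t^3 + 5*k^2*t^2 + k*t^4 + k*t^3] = k*(4*k^3 + 16*k^2*t + 8*k^2 + 15*k*t^2 + 10*k*t + 4*t^3 + 3*t^2)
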